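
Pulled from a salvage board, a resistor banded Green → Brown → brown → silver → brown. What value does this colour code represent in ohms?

Green → 5 (first significant figure)
Brown → 1 (second significant figure)
Brown → 1 (third significant figure)
Silver → ×0.01 multiplier
511 × 0.01 = 5.11 Ω

5.11 Ω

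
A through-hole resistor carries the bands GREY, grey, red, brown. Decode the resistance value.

Grey → 8 (first significant figure)
Grey → 8 (second significant figure)
Red → ×10^2 multiplier
88 × 100 = 8800 Ω

8800 Ω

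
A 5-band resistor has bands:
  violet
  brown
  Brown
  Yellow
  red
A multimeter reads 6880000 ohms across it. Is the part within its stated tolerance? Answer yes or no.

no

Violet → 7 (first significant figure)
Brown → 1 (second significant figure)
Brown → 1 (third significant figure)
Yellow → ×10^4 multiplier
Red → ±2% tolerance
711 × 10000 = 7110000 Ω
Allowed range: 6967800 Ω to 7252200 Ω.
6880000 ohms lies outside that range.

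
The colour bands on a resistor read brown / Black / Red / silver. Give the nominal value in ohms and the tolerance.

1000 Ω ±10%

Brown → 1 (first significant figure)
Black → 0 (second significant figure)
Red → ×10^2 multiplier
Silver → ±10% tolerance
10 × 100 = 1000 Ω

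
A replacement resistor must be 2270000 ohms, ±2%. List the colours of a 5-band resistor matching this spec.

red, red, violet, yellow, red

2270000 Ω = 227 × 10^4.
2 → red
2 → red
7 → violet
Multiplier 10^4 → yellow.
±2% tolerance → red.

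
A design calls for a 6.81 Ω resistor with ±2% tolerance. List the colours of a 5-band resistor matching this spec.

6.81 Ω = 681 × 10^-2.
6 → blue
8 → grey
1 → brown
Multiplier 10^-2 → silver.
±2% tolerance → red.

blue, grey, brown, silver, red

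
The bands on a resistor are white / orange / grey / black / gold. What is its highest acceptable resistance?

White → 9 (first significant figure)
Orange → 3 (second significant figure)
Grey → 8 (third significant figure)
Black → ×1 multiplier
Gold → ±5% tolerance
938 × 1 = 938 Ω
Highest = 938 × (1 + 5/100) = 984.9 Ω.

984.9 Ω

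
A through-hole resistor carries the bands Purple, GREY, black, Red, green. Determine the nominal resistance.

78000 Ω

Violet → 7 (first significant figure)
Grey → 8 (second significant figure)
Black → 0 (third significant figure)
Red → ×10^2 multiplier
780 × 100 = 78000 Ω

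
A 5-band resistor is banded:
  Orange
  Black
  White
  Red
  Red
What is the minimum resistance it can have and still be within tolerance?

30282 Ω

Orange → 3 (first significant figure)
Black → 0 (second significant figure)
White → 9 (third significant figure)
Red → ×10^2 multiplier
Red → ±2% tolerance
309 × 100 = 30900 Ω
Minimum = 30900 × (1 − 2/100) = 30282 Ω.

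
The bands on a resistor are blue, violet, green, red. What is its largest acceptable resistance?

Blue → 6 (first significant figure)
Violet → 7 (second significant figure)
Green → ×10^5 multiplier
Red → ±2% tolerance
67 × 100000 = 6700000 Ω
Largest = 6700000 × (1 + 2/100) = 6834000 Ω.

6834000 Ω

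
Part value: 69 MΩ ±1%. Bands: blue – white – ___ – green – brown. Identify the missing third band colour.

69000000 Ω = 690 × 10^5.
The third band gives digit 0 of the significand, and 0 is black.

black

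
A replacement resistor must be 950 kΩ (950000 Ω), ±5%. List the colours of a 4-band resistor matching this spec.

white, green, yellow, gold

950000 Ω = 95 × 10^4.
9 → white
5 → green
Multiplier 10^4 → yellow.
±5% tolerance → gold.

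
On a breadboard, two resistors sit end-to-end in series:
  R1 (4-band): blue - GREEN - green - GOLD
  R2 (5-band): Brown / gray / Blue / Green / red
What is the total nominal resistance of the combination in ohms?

25100000 Ω

R1: blue, green → 65; green ×10^5 → 6500000 Ω.
R2: brown, grey, blue → 186; green ×10^5 → 18600000 Ω.
Series: 6500000 + 18600000 = 25100000 Ω.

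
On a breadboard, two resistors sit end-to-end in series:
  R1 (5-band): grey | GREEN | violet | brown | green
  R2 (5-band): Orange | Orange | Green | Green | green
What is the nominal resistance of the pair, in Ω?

33508570 Ω

R1: grey, green, violet → 857; brown ×10 → 8570 Ω.
R2: orange, orange, green → 335; green ×10^5 → 33500000 Ω.
Series: 8570 + 33500000 = 33508570 Ω.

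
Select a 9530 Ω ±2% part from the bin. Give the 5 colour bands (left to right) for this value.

9530 Ω = 953 × 10^1.
9 → white
5 → green
3 → orange
Multiplier 10^1 → brown.
±2% tolerance → red.

white, green, orange, brown, red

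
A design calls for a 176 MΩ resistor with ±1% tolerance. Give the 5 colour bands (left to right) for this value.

brown, violet, blue, blue, brown

176000000 Ω = 176 × 10^6.
1 → brown
7 → violet
6 → blue
Multiplier 10^6 → blue.
±1% tolerance → brown.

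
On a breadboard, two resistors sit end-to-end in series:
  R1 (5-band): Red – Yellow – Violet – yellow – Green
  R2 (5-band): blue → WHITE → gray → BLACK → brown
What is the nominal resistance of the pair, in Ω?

R1: red, yellow, violet → 247; yellow ×10^4 → 2470000 Ω.
R2: blue, white, grey → 698; black ×1 → 698 Ω.
Series: 2470000 + 698 = 2470698 Ω.

2470698 Ω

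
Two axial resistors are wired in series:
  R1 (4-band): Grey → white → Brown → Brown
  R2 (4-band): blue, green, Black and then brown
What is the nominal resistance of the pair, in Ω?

R1: grey, white → 89; brown ×10 → 890 Ω.
R2: blue, green → 65; black ×1 → 65 Ω.
Series: 890 + 65 = 955 Ω.

955 Ω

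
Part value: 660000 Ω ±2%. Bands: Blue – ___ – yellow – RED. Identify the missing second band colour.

blue

660000 Ω = 66 × 10^4.
The second band gives digit 6 of the significand, and 6 is blue.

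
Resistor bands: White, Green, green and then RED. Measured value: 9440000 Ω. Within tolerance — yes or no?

yes

White → 9 (first significant figure)
Green → 5 (second significant figure)
Green → ×10^5 multiplier
Red → ±2% tolerance
95 × 100000 = 9500000 Ω
Allowed range: 9310000 Ω to 9690000 Ω.
9440000 Ω lies inside that range.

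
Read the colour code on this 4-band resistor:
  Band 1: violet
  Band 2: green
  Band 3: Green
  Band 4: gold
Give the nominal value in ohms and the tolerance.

7500000 Ω ±5%

Violet → 7 (first significant figure)
Green → 5 (second significant figure)
Green → ×10^5 multiplier
Gold → ±5% tolerance
75 × 100000 = 7500000 Ω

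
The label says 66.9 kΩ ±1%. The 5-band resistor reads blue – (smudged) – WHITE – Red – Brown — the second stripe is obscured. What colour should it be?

blue

66900 Ω = 669 × 10^2.
The second band gives digit 6 of the significand, and 6 is blue.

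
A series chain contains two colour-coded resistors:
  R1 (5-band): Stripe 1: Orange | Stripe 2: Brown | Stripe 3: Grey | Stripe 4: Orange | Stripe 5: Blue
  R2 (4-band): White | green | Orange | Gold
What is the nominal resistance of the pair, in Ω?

413000 Ω

R1: orange, brown, grey → 318; orange ×10^3 → 318000 Ω.
R2: white, green → 95; orange ×10^3 → 95000 Ω.
Series: 318000 + 95000 = 413000 Ω.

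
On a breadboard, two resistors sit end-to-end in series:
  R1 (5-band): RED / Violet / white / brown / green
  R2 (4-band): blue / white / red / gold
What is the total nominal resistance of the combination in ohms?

9690 Ω

R1: red, violet, white → 279; brown ×10 → 2790 Ω.
R2: blue, white → 69; red ×10^2 → 6900 Ω.
Series: 2790 + 6900 = 9690 Ω.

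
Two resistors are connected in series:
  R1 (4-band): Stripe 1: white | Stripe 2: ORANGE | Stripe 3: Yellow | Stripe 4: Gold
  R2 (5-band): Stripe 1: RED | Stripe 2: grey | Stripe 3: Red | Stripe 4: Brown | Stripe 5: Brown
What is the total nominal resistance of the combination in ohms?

932820 Ω

R1: white, orange → 93; yellow ×10^4 → 930000 Ω.
R2: red, grey, red → 282; brown ×10 → 2820 Ω.
Series: 930000 + 2820 = 932820 Ω.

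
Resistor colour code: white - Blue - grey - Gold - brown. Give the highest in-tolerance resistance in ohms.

White → 9 (first significant figure)
Blue → 6 (second significant figure)
Grey → 8 (third significant figure)
Gold → ×0.1 multiplier
Brown → ±1% tolerance
968 × 0.1 = 96.8 Ω
Highest = 96.8 × (1 + 1/100) = 97.768 Ω.

97.768 Ω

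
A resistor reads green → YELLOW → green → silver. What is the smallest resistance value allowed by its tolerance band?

4860000 Ω

Green → 5 (first significant figure)
Yellow → 4 (second significant figure)
Green → ×10^5 multiplier
Silver → ±10% tolerance
54 × 100000 = 5400000 Ω
Smallest = 5400000 × (1 − 10/100) = 4860000 Ω.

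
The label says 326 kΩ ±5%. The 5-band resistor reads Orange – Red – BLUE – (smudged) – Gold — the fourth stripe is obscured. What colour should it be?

orange

326000 Ω = 326 × 10^3.
The fourth band is the multiplier, 10^3, which is orange.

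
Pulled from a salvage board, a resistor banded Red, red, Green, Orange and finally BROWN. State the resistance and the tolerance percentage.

225000 Ω ±1%

Red → 2 (first significant figure)
Red → 2 (second significant figure)
Green → 5 (third significant figure)
Orange → ×10^3 multiplier
Brown → ±1% tolerance
225 × 1000 = 225000 Ω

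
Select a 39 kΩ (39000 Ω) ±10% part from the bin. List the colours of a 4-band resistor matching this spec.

orange, white, orange, silver

39000 Ω = 39 × 10^3.
3 → orange
9 → white
Multiplier 10^3 → orange.
±10% tolerance → silver.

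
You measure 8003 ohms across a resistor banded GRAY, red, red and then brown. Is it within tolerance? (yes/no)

no

Grey → 8 (first significant figure)
Red → 2 (second significant figure)
Red → ×10^2 multiplier
Brown → ±1% tolerance
82 × 100 = 8200 Ω
Allowed range: 8118 Ω to 8282 Ω.
8003 ohms lies outside that range.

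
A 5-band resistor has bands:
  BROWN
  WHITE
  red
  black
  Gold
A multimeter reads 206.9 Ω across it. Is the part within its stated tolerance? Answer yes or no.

Brown → 1 (first significant figure)
White → 9 (second significant figure)
Red → 2 (third significant figure)
Black → ×1 multiplier
Gold → ±5% tolerance
192 × 1 = 192 Ω
Allowed range: 182.4 Ω to 201.6 Ω.
206.9 Ω lies outside that range.

no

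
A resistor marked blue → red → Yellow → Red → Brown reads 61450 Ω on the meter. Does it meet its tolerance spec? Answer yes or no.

no

Blue → 6 (first significant figure)
Red → 2 (second significant figure)
Yellow → 4 (third significant figure)
Red → ×10^2 multiplier
Brown → ±1% tolerance
624 × 100 = 62400 Ω
Allowed range: 61776 Ω to 63024 Ω.
61450 Ω lies outside that range.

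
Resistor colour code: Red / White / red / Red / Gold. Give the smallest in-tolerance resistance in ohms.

27740 Ω

Red → 2 (first significant figure)
White → 9 (second significant figure)
Red → 2 (third significant figure)
Red → ×10^2 multiplier
Gold → ±5% tolerance
292 × 100 = 29200 Ω
Smallest = 29200 × (1 − 5/100) = 27740 Ω.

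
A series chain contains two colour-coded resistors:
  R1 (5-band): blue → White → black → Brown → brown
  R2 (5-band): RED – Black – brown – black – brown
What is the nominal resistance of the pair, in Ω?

7101 Ω

R1: blue, white, black → 690; brown ×10 → 6900 Ω.
R2: red, black, brown → 201; black ×1 → 201 Ω.
Series: 6900 + 201 = 7101 Ω.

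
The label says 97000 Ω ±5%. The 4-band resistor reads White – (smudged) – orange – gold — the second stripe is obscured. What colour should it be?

97000 Ω = 97 × 10^3.
The second band gives digit 7 of the significand, and 7 is violet.

violet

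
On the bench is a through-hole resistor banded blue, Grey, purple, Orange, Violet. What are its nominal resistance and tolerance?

687000 Ω ±0.1%

Blue → 6 (first significant figure)
Grey → 8 (second significant figure)
Violet → 7 (third significant figure)
Orange → ×10^3 multiplier
Violet → ±0.1% tolerance
687 × 1000 = 687000 Ω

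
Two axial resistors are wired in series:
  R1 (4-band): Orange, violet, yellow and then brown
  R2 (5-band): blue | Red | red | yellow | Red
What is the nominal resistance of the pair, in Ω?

6590000 Ω

R1: orange, violet → 37; yellow ×10^4 → 370000 Ω.
R2: blue, red, red → 622; yellow ×10^4 → 6220000 Ω.
Series: 370000 + 6220000 = 6590000 Ω.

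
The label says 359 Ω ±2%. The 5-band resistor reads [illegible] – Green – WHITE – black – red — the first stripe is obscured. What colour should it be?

359 Ω = 359 × 10^0.
The first band gives digit 3 of the significand, and 3 is orange.

orange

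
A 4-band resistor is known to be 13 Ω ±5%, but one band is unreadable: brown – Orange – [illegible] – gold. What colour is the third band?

13 Ω = 13 × 10^0.
The third band is the multiplier, 10^0, which is black.

black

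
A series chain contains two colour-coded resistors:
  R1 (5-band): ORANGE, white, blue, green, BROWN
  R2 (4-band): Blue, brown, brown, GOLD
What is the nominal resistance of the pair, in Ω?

R1: orange, white, blue → 396; green ×10^5 → 39600000 Ω.
R2: blue, brown → 61; brown ×10 → 610 Ω.
Series: 39600000 + 610 = 39600610 Ω.

39600610 Ω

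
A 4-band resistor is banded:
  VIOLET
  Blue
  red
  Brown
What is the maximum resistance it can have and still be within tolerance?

7676 Ω

Violet → 7 (first significant figure)
Blue → 6 (second significant figure)
Red → ×10^2 multiplier
Brown → ±1% tolerance
76 × 100 = 7600 Ω
Maximum = 7600 × (1 + 1/100) = 7676 Ω.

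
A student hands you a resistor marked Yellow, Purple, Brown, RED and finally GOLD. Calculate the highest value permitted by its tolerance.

Yellow → 4 (first significant figure)
Violet → 7 (second significant figure)
Brown → 1 (third significant figure)
Red → ×10^2 multiplier
Gold → ±5% tolerance
471 × 100 = 47100 Ω
Highest = 47100 × (1 + 5/100) = 49455 Ω.

49455 Ω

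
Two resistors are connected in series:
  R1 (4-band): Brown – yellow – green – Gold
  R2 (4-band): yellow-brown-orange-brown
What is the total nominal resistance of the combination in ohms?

R1: brown, yellow → 14; green ×10^5 → 1400000 Ω.
R2: yellow, brown → 41; orange ×10^3 → 41000 Ω.
Series: 1400000 + 41000 = 1441000 Ω.

1441000 Ω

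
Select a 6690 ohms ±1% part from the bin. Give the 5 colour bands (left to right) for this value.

6690 Ω = 669 × 10^1.
6 → blue
6 → blue
9 → white
Multiplier 10^1 → brown.
±1% tolerance → brown.

blue, blue, white, brown, brown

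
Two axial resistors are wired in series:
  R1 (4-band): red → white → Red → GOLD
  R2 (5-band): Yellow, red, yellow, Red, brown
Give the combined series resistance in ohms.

R1: red, white → 29; red ×10^2 → 2900 Ω.
R2: yellow, red, yellow → 424; red ×10^2 → 42400 Ω.
Series: 2900 + 42400 = 45300 Ω.

45300 Ω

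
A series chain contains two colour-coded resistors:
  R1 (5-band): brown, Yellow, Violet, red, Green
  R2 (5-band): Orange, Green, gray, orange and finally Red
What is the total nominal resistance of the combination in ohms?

372700 Ω

R1: brown, yellow, violet → 147; red ×10^2 → 14700 Ω.
R2: orange, green, grey → 358; orange ×10^3 → 358000 Ω.
Series: 14700 + 358000 = 372700 Ω.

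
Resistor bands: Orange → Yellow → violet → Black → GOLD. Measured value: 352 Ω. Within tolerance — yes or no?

Orange → 3 (first significant figure)
Yellow → 4 (second significant figure)
Violet → 7 (third significant figure)
Black → ×1 multiplier
Gold → ±5% tolerance
347 × 1 = 347 Ω
Allowed range: 329.65 Ω to 364.35 Ω.
352 Ω lies inside that range.

yes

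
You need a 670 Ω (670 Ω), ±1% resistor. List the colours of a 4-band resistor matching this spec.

670 Ω = 67 × 10^1.
6 → blue
7 → violet
Multiplier 10^1 → brown.
±1% tolerance → brown.

blue, violet, brown, brown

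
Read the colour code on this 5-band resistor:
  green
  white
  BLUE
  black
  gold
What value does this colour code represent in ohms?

596 Ω

Green → 5 (first significant figure)
White → 9 (second significant figure)
Blue → 6 (third significant figure)
Black → ×1 multiplier
596 × 1 = 596 Ω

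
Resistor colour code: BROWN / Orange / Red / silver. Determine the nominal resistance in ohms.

1300 Ω

Brown → 1 (first significant figure)
Orange → 3 (second significant figure)
Red → ×10^2 multiplier
13 × 100 = 1300 Ω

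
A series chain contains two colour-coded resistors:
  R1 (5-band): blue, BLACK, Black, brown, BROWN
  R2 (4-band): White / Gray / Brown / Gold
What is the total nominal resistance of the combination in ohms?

R1: blue, black, black → 600; brown ×10 → 6000 Ω.
R2: white, grey → 98; brown ×10 → 980 Ω.
Series: 6000 + 980 = 6980 Ω.

6980 Ω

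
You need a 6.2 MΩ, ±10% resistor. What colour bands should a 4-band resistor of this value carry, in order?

blue, red, green, silver

6200000 Ω = 62 × 10^5.
6 → blue
2 → red
Multiplier 10^5 → green.
±10% tolerance → silver.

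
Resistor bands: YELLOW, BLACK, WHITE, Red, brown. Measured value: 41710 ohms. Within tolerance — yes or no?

no

Yellow → 4 (first significant figure)
Black → 0 (second significant figure)
White → 9 (third significant figure)
Red → ×10^2 multiplier
Brown → ±1% tolerance
409 × 100 = 40900 Ω
Allowed range: 40491 Ω to 41309 Ω.
41710 ohms lies outside that range.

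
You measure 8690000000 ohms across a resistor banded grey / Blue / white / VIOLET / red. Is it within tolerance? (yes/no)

yes

Grey → 8 (first significant figure)
Blue → 6 (second significant figure)
White → 9 (third significant figure)
Violet → ×10^7 multiplier
Red → ±2% tolerance
869 × 10000000 = 8690000000 Ω
Allowed range: 8516200000 Ω to 8863800000 Ω.
8690000000 ohms lies inside that range.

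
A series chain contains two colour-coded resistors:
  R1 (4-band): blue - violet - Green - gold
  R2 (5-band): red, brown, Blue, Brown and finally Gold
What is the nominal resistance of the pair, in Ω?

6702160 Ω

R1: blue, violet → 67; green ×10^5 → 6700000 Ω.
R2: red, brown, blue → 216; brown ×10 → 2160 Ω.
Series: 6700000 + 2160 = 6702160 Ω.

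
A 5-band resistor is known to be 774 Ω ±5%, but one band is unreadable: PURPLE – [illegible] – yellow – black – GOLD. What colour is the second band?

violet

774 Ω = 774 × 10^0.
The second band gives digit 7 of the significand, and 7 is violet.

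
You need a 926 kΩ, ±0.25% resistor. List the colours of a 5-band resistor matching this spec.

926000 Ω = 926 × 10^3.
9 → white
2 → red
6 → blue
Multiplier 10^3 → orange.
±0.25% tolerance → blue.

white, red, blue, orange, blue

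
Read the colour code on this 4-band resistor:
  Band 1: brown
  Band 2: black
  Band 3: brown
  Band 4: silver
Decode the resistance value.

100 Ω

Brown → 1 (first significant figure)
Black → 0 (second significant figure)
Brown → ×10 multiplier
10 × 10 = 100 Ω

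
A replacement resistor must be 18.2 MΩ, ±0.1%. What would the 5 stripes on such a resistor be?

brown, grey, red, green, violet

18200000 Ω = 182 × 10^5.
1 → brown
8 → grey
2 → red
Multiplier 10^5 → green.
±0.1% tolerance → violet.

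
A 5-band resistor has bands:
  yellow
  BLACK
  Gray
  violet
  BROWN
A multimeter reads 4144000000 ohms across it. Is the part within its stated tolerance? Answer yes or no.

no

Yellow → 4 (first significant figure)
Black → 0 (second significant figure)
Grey → 8 (third significant figure)
Violet → ×10^7 multiplier
Brown → ±1% tolerance
408 × 10000000 = 4080000000 Ω
Allowed range: 4039200000 Ω to 4120800000 Ω.
4144000000 ohms lies outside that range.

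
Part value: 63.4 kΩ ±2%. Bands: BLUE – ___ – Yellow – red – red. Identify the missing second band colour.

orange

63400 Ω = 634 × 10^2.
The second band gives digit 3 of the significand, and 3 is orange.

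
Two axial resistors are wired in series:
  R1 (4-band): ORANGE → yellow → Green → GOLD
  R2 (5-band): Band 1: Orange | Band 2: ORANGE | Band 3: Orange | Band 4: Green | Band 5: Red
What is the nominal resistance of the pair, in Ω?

R1: orange, yellow → 34; green ×10^5 → 3400000 Ω.
R2: orange, orange, orange → 333; green ×10^5 → 33300000 Ω.
Series: 3400000 + 33300000 = 36700000 Ω.

36700000 Ω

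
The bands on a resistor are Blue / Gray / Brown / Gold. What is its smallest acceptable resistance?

646 Ω

Blue → 6 (first significant figure)
Grey → 8 (second significant figure)
Brown → ×10 multiplier
Gold → ±5% tolerance
68 × 10 = 680 Ω
Smallest = 680 × (1 − 5/100) = 646 Ω.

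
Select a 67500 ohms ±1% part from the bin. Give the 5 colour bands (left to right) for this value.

67500 Ω = 675 × 10^2.
6 → blue
7 → violet
5 → green
Multiplier 10^2 → red.
±1% tolerance → brown.

blue, violet, green, red, brown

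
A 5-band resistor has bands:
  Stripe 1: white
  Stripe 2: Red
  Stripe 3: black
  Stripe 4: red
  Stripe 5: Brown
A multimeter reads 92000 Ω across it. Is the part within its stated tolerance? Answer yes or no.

yes

White → 9 (first significant figure)
Red → 2 (second significant figure)
Black → 0 (third significant figure)
Red → ×10^2 multiplier
Brown → ±1% tolerance
920 × 100 = 92000 Ω
Allowed range: 91080 Ω to 92920 Ω.
92000 Ω lies inside that range.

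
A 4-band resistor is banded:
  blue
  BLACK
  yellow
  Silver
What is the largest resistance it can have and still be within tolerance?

660000 Ω

Blue → 6 (first significant figure)
Black → 0 (second significant figure)
Yellow → ×10^4 multiplier
Silver → ±10% tolerance
60 × 10000 = 600000 Ω
Largest = 600000 × (1 + 10/100) = 660000 Ω.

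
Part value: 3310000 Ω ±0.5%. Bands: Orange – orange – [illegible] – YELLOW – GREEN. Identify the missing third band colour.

brown

3310000 Ω = 331 × 10^4.
The third band gives digit 1 of the significand, and 1 is brown.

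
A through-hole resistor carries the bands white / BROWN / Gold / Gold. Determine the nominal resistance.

9.1 Ω

White → 9 (first significant figure)
Brown → 1 (second significant figure)
Gold → ×0.1 multiplier
91 × 0.1 = 9.1 Ω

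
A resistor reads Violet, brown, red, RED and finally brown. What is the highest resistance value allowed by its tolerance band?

71912 Ω

Violet → 7 (first significant figure)
Brown → 1 (second significant figure)
Red → 2 (third significant figure)
Red → ×10^2 multiplier
Brown → ±1% tolerance
712 × 100 = 71200 Ω
Highest = 71200 × (1 + 1/100) = 71912 Ω.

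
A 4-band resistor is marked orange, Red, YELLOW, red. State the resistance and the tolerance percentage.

Orange → 3 (first significant figure)
Red → 2 (second significant figure)
Yellow → ×10^4 multiplier
Red → ±2% tolerance
32 × 10000 = 320000 Ω

320000 Ω ±2%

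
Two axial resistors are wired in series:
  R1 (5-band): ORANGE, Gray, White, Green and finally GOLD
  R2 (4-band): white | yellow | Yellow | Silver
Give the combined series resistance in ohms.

R1: orange, grey, white → 389; green ×10^5 → 38900000 Ω.
R2: white, yellow → 94; yellow ×10^4 → 940000 Ω.
Series: 38900000 + 940000 = 39840000 Ω.

39840000 Ω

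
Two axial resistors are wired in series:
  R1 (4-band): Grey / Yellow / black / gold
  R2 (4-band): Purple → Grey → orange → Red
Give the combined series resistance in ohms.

R1: grey, yellow → 84; black ×1 → 84 Ω.
R2: violet, grey → 78; orange ×10^3 → 78000 Ω.
Series: 84 + 78000 = 78084 Ω.

78084 Ω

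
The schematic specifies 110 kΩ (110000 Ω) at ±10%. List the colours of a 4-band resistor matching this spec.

brown, brown, yellow, silver

110000 Ω = 11 × 10^4.
1 → brown
1 → brown
Multiplier 10^4 → yellow.
±10% tolerance → silver.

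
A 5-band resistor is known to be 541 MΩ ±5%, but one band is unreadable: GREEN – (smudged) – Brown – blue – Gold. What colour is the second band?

yellow

541000000 Ω = 541 × 10^6.
The second band gives digit 4 of the significand, and 4 is yellow.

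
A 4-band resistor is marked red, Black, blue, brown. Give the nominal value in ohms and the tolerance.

Red → 2 (first significant figure)
Black → 0 (second significant figure)
Blue → ×10^6 multiplier
Brown → ±1% tolerance
20 × 1000000 = 20000000 Ω

20000000 Ω ±1%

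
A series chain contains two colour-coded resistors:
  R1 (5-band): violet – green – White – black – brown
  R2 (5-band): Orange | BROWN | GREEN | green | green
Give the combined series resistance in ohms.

R1: violet, green, white → 759; black ×1 → 759 Ω.
R2: orange, brown, green → 315; green ×10^5 → 31500000 Ω.
Series: 759 + 31500000 = 31500759 Ω.

31500759 Ω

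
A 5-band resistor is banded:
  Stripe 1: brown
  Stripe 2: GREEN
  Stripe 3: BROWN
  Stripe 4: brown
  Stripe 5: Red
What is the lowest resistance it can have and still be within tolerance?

Brown → 1 (first significant figure)
Green → 5 (second significant figure)
Brown → 1 (third significant figure)
Brown → ×10 multiplier
Red → ±2% tolerance
151 × 10 = 1510 Ω
Lowest = 1510 × (1 − 2/100) = 1479.8 Ω.

1479.8 Ω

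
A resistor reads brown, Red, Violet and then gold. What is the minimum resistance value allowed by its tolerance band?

Brown → 1 (first significant figure)
Red → 2 (second significant figure)
Violet → ×10^7 multiplier
Gold → ±5% tolerance
12 × 10000000 = 120000000 Ω
Minimum = 120000000 × (1 − 5/100) = 114000000 Ω.

114000000 Ω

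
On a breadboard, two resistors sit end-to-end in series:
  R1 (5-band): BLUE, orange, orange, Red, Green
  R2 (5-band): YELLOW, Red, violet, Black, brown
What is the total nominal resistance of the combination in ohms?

63727 Ω

R1: blue, orange, orange → 633; red ×10^2 → 63300 Ω.
R2: yellow, red, violet → 427; black ×1 → 427 Ω.
Series: 63300 + 427 = 63727 Ω.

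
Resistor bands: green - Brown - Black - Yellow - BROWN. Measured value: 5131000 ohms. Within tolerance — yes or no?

yes

Green → 5 (first significant figure)
Brown → 1 (second significant figure)
Black → 0 (third significant figure)
Yellow → ×10^4 multiplier
Brown → ±1% tolerance
510 × 10000 = 5100000 Ω
Allowed range: 5049000 Ω to 5151000 Ω.
5131000 ohms lies inside that range.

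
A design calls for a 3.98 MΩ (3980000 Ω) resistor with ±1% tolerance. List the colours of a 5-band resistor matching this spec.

3980000 Ω = 398 × 10^4.
3 → orange
9 → white
8 → grey
Multiplier 10^4 → yellow.
±1% tolerance → brown.

orange, white, grey, yellow, brown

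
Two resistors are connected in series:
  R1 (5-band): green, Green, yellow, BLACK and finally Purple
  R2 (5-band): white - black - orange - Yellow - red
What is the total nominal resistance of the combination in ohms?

R1: green, green, yellow → 554; black ×1 → 554 Ω.
R2: white, black, orange → 903; yellow ×10^4 → 9030000 Ω.
Series: 554 + 9030000 = 9030554 Ω.

9030554 Ω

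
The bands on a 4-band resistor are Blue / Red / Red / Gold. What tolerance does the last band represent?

±5%

The last band, gold, is the tolerance band.
Gold corresponds to ±5%.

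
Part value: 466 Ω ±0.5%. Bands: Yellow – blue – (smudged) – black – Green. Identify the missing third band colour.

466 Ω = 466 × 10^0.
The third band gives digit 6 of the significand, and 6 is blue.

blue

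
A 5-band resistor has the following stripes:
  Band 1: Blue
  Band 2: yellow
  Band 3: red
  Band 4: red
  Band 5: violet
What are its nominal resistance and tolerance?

64200 Ω ±0.1%

Blue → 6 (first significant figure)
Yellow → 4 (second significant figure)
Red → 2 (third significant figure)
Red → ×10^2 multiplier
Violet → ±0.1% tolerance
642 × 100 = 64200 Ω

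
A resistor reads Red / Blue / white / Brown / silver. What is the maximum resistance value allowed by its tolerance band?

2959 Ω

Red → 2 (first significant figure)
Blue → 6 (second significant figure)
White → 9 (third significant figure)
Brown → ×10 multiplier
Silver → ±10% tolerance
269 × 10 = 2690 Ω
Maximum = 2690 × (1 + 10/100) = 2959 Ω.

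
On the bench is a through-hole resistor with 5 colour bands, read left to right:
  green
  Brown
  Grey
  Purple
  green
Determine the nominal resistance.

Green → 5 (first significant figure)
Brown → 1 (second significant figure)
Grey → 8 (third significant figure)
Violet → ×10^7 multiplier
518 × 10000000 = 5180000000 Ω

5180000000 Ω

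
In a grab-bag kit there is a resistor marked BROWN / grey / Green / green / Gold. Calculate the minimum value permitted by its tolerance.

17575000 Ω

Brown → 1 (first significant figure)
Grey → 8 (second significant figure)
Green → 5 (third significant figure)
Green → ×10^5 multiplier
Gold → ±5% tolerance
185 × 100000 = 18500000 Ω
Minimum = 18500000 × (1 − 5/100) = 17575000 Ω.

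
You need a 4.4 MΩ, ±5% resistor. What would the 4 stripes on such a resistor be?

4400000 Ω = 44 × 10^5.
4 → yellow
4 → yellow
Multiplier 10^5 → green.
±5% tolerance → gold.

yellow, yellow, green, gold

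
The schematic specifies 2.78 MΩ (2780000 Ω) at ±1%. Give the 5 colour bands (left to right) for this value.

red, violet, grey, yellow, brown

2780000 Ω = 278 × 10^4.
2 → red
7 → violet
8 → grey
Multiplier 10^4 → yellow.
±1% tolerance → brown.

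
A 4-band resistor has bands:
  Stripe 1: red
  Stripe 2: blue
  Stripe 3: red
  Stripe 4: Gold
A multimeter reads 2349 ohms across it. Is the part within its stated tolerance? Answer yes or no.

Red → 2 (first significant figure)
Blue → 6 (second significant figure)
Red → ×10^2 multiplier
Gold → ±5% tolerance
26 × 100 = 2600 Ω
Allowed range: 2470 Ω to 2730 Ω.
2349 ohms lies outside that range.

no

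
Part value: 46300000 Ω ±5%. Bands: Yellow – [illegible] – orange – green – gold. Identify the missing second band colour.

blue

46300000 Ω = 463 × 10^5.
The second band gives digit 6 of the significand, and 6 is blue.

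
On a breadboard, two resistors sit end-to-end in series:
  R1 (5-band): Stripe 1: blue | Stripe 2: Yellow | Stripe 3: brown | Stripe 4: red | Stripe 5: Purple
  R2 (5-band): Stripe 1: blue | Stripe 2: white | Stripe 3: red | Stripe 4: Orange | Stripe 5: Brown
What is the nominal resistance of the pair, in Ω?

756100 Ω

R1: blue, yellow, brown → 641; red ×10^2 → 64100 Ω.
R2: blue, white, red → 692; orange ×10^3 → 692000 Ω.
Series: 64100 + 692000 = 756100 Ω.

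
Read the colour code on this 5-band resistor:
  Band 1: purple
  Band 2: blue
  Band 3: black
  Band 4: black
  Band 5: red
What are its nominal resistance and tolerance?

760 Ω ±2%

Violet → 7 (first significant figure)
Blue → 6 (second significant figure)
Black → 0 (third significant figure)
Black → ×1 multiplier
Red → ±2% tolerance
760 × 1 = 760 Ω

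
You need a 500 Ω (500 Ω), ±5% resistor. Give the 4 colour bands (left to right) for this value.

500 Ω = 50 × 10^1.
5 → green
0 → black
Multiplier 10^1 → brown.
±5% tolerance → gold.

green, black, brown, gold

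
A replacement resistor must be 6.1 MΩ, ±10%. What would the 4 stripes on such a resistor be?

blue, brown, green, silver

6100000 Ω = 61 × 10^5.
6 → blue
1 → brown
Multiplier 10^5 → green.
±10% tolerance → silver.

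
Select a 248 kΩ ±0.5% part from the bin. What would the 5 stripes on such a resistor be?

red, yellow, grey, orange, green

248000 Ω = 248 × 10^3.
2 → red
4 → yellow
8 → grey
Multiplier 10^3 → orange.
±0.5% tolerance → green.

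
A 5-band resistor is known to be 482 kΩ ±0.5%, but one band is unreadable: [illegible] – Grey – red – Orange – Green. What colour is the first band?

yellow

482000 Ω = 482 × 10^3.
The first band gives digit 4 of the significand, and 4 is yellow.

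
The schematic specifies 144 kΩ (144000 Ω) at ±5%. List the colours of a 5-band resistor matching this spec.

144000 Ω = 144 × 10^3.
1 → brown
4 → yellow
4 → yellow
Multiplier 10^3 → orange.
±5% tolerance → gold.

brown, yellow, yellow, orange, gold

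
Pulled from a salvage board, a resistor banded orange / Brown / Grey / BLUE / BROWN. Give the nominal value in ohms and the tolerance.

318000000 Ω ±1%

Orange → 3 (first significant figure)
Brown → 1 (second significant figure)
Grey → 8 (third significant figure)
Blue → ×10^6 multiplier
Brown → ±1% tolerance
318 × 1000000 = 318000000 Ω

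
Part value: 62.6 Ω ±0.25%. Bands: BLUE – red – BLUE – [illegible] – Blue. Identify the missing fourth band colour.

62.6 Ω = 626 × 10^-1.
The fourth band is the multiplier, 10^-1, which is gold.

gold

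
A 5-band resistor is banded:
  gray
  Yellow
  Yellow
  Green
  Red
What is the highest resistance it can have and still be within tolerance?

86088000 Ω

Grey → 8 (first significant figure)
Yellow → 4 (second significant figure)
Yellow → 4 (third significant figure)
Green → ×10^5 multiplier
Red → ±2% tolerance
844 × 100000 = 84400000 Ω
Highest = 84400000 × (1 + 2/100) = 86088000 Ω.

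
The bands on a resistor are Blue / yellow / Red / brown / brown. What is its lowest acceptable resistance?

Blue → 6 (first significant figure)
Yellow → 4 (second significant figure)
Red → 2 (third significant figure)
Brown → ×10 multiplier
Brown → ±1% tolerance
642 × 10 = 6420 Ω
Lowest = 6420 × (1 − 1/100) = 6355.8 Ω.

6355.8 Ω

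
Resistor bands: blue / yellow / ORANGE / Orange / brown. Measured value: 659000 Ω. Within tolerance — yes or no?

Blue → 6 (first significant figure)
Yellow → 4 (second significant figure)
Orange → 3 (third significant figure)
Orange → ×10^3 multiplier
Brown → ±1% tolerance
643 × 1000 = 643000 Ω
Allowed range: 636570 Ω to 649430 Ω.
659000 Ω lies outside that range.

no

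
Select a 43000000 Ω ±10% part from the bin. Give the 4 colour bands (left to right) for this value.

yellow, orange, blue, silver

43000000 Ω = 43 × 10^6.
4 → yellow
3 → orange
Multiplier 10^6 → blue.
±10% tolerance → silver.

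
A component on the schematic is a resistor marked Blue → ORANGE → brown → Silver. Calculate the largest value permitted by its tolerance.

693 Ω

Blue → 6 (first significant figure)
Orange → 3 (second significant figure)
Brown → ×10 multiplier
Silver → ±10% tolerance
63 × 10 = 630 Ω
Largest = 630 × (1 + 10/100) = 693 Ω.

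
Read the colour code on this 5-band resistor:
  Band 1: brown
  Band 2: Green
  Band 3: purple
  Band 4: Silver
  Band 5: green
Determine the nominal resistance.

1.57 Ω

Brown → 1 (first significant figure)
Green → 5 (second significant figure)
Violet → 7 (third significant figure)
Silver → ×0.01 multiplier
157 × 0.01 = 1.57 Ω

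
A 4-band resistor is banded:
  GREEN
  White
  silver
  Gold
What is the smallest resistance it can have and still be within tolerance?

Green → 5 (first significant figure)
White → 9 (second significant figure)
Silver → ×0.01 multiplier
Gold → ±5% tolerance
59 × 0.01 = 0.59 Ω
Smallest = 0.59 × (1 − 5/100) = 0.5605 Ω.

0.5605 Ω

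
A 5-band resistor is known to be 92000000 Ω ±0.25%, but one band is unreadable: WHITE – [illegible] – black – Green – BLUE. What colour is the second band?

red

92000000 Ω = 920 × 10^5.
The second band gives digit 2 of the significand, and 2 is red.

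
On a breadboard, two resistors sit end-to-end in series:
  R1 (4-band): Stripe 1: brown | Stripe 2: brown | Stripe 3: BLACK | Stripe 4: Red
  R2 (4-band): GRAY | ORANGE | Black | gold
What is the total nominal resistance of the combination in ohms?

94 Ω

R1: brown, brown → 11; black ×1 → 11 Ω.
R2: grey, orange → 83; black ×1 → 83 Ω.
Series: 11 + 83 = 94 Ω.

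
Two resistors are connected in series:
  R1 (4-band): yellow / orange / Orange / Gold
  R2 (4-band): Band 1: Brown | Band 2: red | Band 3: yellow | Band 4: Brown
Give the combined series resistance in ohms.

163000 Ω

R1: yellow, orange → 43; orange ×10^3 → 43000 Ω.
R2: brown, red → 12; yellow ×10^4 → 120000 Ω.
Series: 43000 + 120000 = 163000 Ω.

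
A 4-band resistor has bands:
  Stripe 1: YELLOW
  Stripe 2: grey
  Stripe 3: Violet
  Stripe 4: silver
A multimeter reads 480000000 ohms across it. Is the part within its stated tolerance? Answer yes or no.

yes

Yellow → 4 (first significant figure)
Grey → 8 (second significant figure)
Violet → ×10^7 multiplier
Silver → ±10% tolerance
48 × 10000000 = 480000000 Ω
Allowed range: 432000000 Ω to 528000000 Ω.
480000000 ohms lies inside that range.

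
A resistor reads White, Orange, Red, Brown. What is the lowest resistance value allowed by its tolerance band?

White → 9 (first significant figure)
Orange → 3 (second significant figure)
Red → ×10^2 multiplier
Brown → ±1% tolerance
93 × 100 = 9300 Ω
Lowest = 9300 × (1 − 1/100) = 9207 Ω.

9207 Ω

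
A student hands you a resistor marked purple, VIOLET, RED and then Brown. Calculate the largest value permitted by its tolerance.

Violet → 7 (first significant figure)
Violet → 7 (second significant figure)
Red → ×10^2 multiplier
Brown → ±1% tolerance
77 × 100 = 7700 Ω
Largest = 7700 × (1 + 1/100) = 7777 Ω.

7777 Ω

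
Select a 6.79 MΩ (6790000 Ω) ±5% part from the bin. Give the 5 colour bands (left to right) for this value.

blue, violet, white, yellow, gold

6790000 Ω = 679 × 10^4.
6 → blue
7 → violet
9 → white
Multiplier 10^4 → yellow.
±5% tolerance → gold.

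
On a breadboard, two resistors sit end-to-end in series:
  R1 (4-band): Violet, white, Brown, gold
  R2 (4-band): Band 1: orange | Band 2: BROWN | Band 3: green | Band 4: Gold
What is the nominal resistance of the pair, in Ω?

3100790 Ω

R1: violet, white → 79; brown ×10 → 790 Ω.
R2: orange, brown → 31; green ×10^5 → 3100000 Ω.
Series: 790 + 3100000 = 3100790 Ω.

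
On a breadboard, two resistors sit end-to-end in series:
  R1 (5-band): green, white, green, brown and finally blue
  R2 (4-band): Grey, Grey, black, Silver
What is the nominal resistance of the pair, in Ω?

6038 Ω

R1: green, white, green → 595; brown ×10 → 5950 Ω.
R2: grey, grey → 88; black ×1 → 88 Ω.
Series: 5950 + 88 = 6038 Ω.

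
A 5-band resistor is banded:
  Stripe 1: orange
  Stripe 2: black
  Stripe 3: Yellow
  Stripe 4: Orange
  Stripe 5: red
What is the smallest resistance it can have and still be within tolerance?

Orange → 3 (first significant figure)
Black → 0 (second significant figure)
Yellow → 4 (third significant figure)
Orange → ×10^3 multiplier
Red → ±2% tolerance
304 × 1000 = 304000 Ω
Smallest = 304000 × (1 − 2/100) = 297920 Ω.

297920 Ω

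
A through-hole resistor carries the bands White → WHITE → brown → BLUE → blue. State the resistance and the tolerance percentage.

991000000 Ω ±0.25%

White → 9 (first significant figure)
White → 9 (second significant figure)
Brown → 1 (third significant figure)
Blue → ×10^6 multiplier
Blue → ±0.25% tolerance
991 × 1000000 = 991000000 Ω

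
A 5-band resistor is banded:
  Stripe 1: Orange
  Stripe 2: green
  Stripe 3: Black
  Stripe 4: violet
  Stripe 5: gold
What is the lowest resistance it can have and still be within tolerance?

Orange → 3 (first significant figure)
Green → 5 (second significant figure)
Black → 0 (third significant figure)
Violet → ×10^7 multiplier
Gold → ±5% tolerance
350 × 10000000 = 3500000000 Ω
Lowest = 3500000000 × (1 − 5/100) = 3325000000 Ω.

3325000000 Ω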